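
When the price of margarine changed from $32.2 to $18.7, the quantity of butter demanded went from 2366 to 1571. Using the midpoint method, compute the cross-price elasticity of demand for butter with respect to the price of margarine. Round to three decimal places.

0.761

%ΔQ_x = (1571 − 2366)/[(2366+1571)/2] = -795/1968.5 ≈ -0.4039.
%ΔP_y = (18.7 − 32.2)/[(32.2+18.7)/2] ≈ -0.5305.
E_xy = -0.4039/-0.5305 ≈ 0.761.
E_xy > 0, so butter and margarine are substitutes.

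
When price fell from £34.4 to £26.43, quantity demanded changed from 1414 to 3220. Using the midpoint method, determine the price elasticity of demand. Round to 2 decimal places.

-2.97

%ΔQ = (3220 − 1414)/[(1414 + 3220)/2] = 1806/2317 ≈ 0.7795.
%ΔP = (26.43 − 34.4)/[(34.4 + 26.43)/2] = -7.97/30.415 ≈ -0.2620.
Arc elasticity E = %ΔQ/%ΔP ≈ 0.7795/-0.2620 ≈ -2.97.
|E| > 1: demand is elastic over this range.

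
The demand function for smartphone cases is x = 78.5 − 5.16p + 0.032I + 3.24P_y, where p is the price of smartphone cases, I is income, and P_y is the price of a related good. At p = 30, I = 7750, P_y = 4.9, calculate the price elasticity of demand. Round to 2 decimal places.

-0.83

First evaluate x: 78.5 − 5.16(30) + 0.032(7750) + 3.24(4.9) = 78.5 − 154.8 + 248 + 15.876 = 187.576.
∂x/∂p = −5.16, so E_p = (−5.16)·(30/187.576) ≈ -0.83.
|E_p| < 1: demand is inelastic.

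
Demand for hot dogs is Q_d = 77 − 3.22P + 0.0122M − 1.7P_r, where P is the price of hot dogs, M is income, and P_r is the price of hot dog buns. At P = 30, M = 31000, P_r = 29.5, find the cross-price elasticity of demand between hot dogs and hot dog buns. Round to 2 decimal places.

-0.16

Substituting, Q_d = 77 − 3.22(30) + 0.0122(31000) − 1.7(29.5) = 77 − 96.6 + 378.2 − 50.15 = 308.45.
∂Q_d/∂P_r = −1.7, so E_xy = -1.7·(29.5/308.45) ≈ -0.16.
E_xy < 0: the goods are complements.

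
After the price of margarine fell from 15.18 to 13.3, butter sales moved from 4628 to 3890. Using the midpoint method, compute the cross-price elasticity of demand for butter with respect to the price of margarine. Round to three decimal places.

%ΔQ_x = (3890 − 4628)/[(4628+3890)/2] = -738/4259 ≈ -0.1733.
%ΔP_y = (13.3 − 15.18)/[(15.18+13.3)/2] ≈ -0.1320.
E_xy = -0.1733/-0.1320 ≈ 1.313.
E_xy > 0, so butter and margarine are substitutes.

1.313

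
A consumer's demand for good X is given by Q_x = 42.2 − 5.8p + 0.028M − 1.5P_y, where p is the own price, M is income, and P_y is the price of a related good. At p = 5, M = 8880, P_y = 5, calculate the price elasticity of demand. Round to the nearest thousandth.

-0.114

At the given point, Q_x = 42.2 − 5.8(5) + 0.028(8880) − 1.5(5) = 42.2 − 29 + 248.64 − 7.5 = 254.34.
∂Q_x/∂p = −5.8, so E_p = (−5.8)·(5/254.34) ≈ -0.114.
|E_p| < 1: demand is inelastic.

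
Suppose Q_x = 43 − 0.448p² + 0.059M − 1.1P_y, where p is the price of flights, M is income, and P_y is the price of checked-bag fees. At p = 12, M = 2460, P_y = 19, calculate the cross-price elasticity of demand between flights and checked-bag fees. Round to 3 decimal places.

-0.203

Q_x = 43 − 0.448(12)² + 0.059(2460) − 1.1(19) = 43 − 64.512 + 145.14 − 20.9 = 102.728.
∂Q_x/∂P_y = −1.1, so E_xy = -1.1·(19/102.728) ≈ -0.203.
E_xy < 0: the goods are complements.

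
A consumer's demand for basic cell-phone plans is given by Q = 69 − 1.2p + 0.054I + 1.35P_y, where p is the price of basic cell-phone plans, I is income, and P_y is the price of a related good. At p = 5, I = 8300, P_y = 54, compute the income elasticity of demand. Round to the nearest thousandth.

0.767

Q = 69 − 1.2(5) + 0.054(8300) + 1.35(54) = 69 − 6 + 448.2 + 72.9 = 584.1.
∂Q/∂I = +0.054, so E_I = 0.054·(8300/584.1) ≈ 0.767.
E_I ∈ (0,1): normal good (necessity).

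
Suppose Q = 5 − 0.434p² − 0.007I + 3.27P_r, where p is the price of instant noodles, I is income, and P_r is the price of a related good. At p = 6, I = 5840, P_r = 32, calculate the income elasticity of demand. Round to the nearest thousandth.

First evaluate Q: 5 − 0.434(6)² − 0.007(5840) + 3.27(32) = 5 − 15.624 − 40.88 + 104.64 = 53.136.
∂Q/∂I = −0.007, so E_I = -0.007·(5840/53.136) ≈ -0.769.
E_I < 0: inferior good.

-0.769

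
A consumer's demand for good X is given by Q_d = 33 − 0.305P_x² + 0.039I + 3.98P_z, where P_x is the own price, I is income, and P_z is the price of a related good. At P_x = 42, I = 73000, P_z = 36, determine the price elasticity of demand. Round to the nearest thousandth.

Evaluating quantity at (P_x, I, P_z) gives Q_d = 33 − 0.305(42)² + 0.039(73000) + 3.98(36) = 33 − 538.02 + 2847 + 143.28 = 2485.26.
∂Q_d/∂P_x = −2·0.305·P_x = -25.62, so E_p = -25.62·(42/2485.26) ≈ -0.433.
|E_p| < 1: demand is inelastic.

-0.433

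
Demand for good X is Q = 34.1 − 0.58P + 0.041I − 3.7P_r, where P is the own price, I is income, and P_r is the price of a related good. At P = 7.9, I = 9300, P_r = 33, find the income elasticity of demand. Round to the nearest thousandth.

Evaluating quantity at (P, I, P_r) gives Q = 34.1 − 0.58(7.9) + 0.041(9300) − 3.7(33) = 34.1 − 4.582 + 381.3 − 122.1 = 288.718.
∂Q/∂I = +0.041, so E_I = 0.041·(9300/288.718) ≈ 1.321.
E_I > 1: normal good (luxury).

1.321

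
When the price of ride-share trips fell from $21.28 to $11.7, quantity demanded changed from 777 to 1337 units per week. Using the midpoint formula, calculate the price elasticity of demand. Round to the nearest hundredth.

%ΔQ = (1337 − 777)/[(777 + 1337)/2] = 560/1057 ≈ 0.5298.
%Δp = (11.7 − 21.28)/[(21.28 + 11.7)/2] = -9.58/16.49 ≈ -0.5810.
Arc elasticity E = %ΔQ/%Δp ≈ 0.5298/-0.5810 ≈ -0.91.
|E| < 1: demand is inelastic over this range.

-0.91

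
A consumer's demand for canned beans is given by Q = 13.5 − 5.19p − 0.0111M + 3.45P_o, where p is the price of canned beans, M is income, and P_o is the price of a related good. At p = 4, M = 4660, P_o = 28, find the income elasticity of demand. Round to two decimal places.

First evaluate Q: 13.5 − 5.19(4) − 0.0111(4660) + 3.45(28) = 13.5 − 20.76 − 51.726 + 96.6 = 37.614.
∂Q/∂M = −0.0111, so E_I = -0.0111·(4660/37.614) ≈ -1.38.
E_I < 0: inferior good.

-1.38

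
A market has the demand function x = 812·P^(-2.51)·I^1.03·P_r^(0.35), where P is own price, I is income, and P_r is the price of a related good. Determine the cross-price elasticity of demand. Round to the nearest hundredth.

For a Cobb–Douglas (constant-elasticity) form x = A·P_r^α·…, the elasticity with respect to P_r equals the exponent α at every point.
Here the exponent on P_r is 0.35, so the cross-price elasticity of demand is 0.35.

0.35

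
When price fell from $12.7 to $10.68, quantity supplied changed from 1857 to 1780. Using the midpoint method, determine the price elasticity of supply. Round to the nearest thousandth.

0.245

%ΔQ = (1780 − 1857)/[(1857 + 1780)/2] = -77/1818.5 ≈ -0.0423.
%Δp = (10.68 − 12.7)/[(12.7 + 10.68)/2] = -2.02/11.69 ≈ -0.1728.
Arc elasticity E = %ΔQ/%Δp ≈ -0.0423/-0.1728 ≈ 0.245.
|E| < 1: supply is inelastic over this range.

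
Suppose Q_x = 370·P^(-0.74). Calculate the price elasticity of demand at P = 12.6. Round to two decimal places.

-0.74

For a Cobb–Douglas (constant-elasticity) form Q_x = A·P^α·…, the elasticity with respect to P equals the exponent α at every point.
Here the exponent on P is -0.74, so the price elasticity of demand is -0.74.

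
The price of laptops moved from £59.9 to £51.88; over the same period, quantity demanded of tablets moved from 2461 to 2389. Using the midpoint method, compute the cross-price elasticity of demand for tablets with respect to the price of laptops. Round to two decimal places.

0.21

%ΔQ_x = (2389 − 2461)/[(2461+2389)/2] = -72/2425 ≈ -0.0297.
%ΔP_y = (51.88 − 59.9)/[(59.9+51.88)/2] ≈ -0.1435.
E_xy = -0.0297/-0.1435 ≈ 0.21.
E_xy > 0, so tablets and laptops are substitutes.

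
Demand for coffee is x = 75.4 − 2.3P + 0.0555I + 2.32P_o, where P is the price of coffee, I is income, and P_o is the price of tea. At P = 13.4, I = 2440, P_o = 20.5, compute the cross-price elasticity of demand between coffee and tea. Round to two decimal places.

0.21

At the given point, x = 75.4 − 2.3(13.4) + 0.0555(2440) + 2.32(20.5) = 75.4 − 30.82 + 135.42 + 47.56 = 227.56.
∂x/∂P_o = +2.32, so E_xy = 2.32·(20.5/227.56) ≈ 0.21.
E_xy > 0: the goods are substitutes.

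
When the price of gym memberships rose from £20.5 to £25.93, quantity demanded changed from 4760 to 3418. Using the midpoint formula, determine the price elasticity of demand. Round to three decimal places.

-1.403

%Δq = (3418 − 4760)/[(4760 + 3418)/2] = -1342/4089 ≈ -0.3282.
%Δp = (25.93 − 20.5)/[(20.5 + 25.93)/2] = 5.43/23.215 ≈ 0.2339.
Arc elasticity E = %Δq/%Δp ≈ -0.3282/0.2339 ≈ -1.403.
|E| > 1: demand is elastic over this range.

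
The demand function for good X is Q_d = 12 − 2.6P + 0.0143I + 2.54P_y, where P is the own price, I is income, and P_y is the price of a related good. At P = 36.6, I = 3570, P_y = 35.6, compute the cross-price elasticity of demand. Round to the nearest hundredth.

Evaluating quantity at (P, I, P_y) gives Q_d = 12 − 2.6(36.6) + 0.0143(3570) + 2.54(35.6) = 12 − 95.16 + 51.051 + 90.424 = 58.315.
∂Q_d/∂P_y = +2.54, so E_xy = 2.54·(35.6/58.315) ≈ 1.55.
E_xy > 0: the goods are substitutes.

1.55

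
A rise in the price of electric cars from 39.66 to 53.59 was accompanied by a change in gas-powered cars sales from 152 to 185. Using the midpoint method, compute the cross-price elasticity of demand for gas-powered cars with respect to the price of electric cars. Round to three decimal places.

%ΔQ_x = (185 − 152)/[(152+185)/2] = 33/168.5 ≈ 0.1958.
%ΔP_y = (53.59 − 39.66)/[(39.66+53.59)/2] ≈ 0.2988.
E_xy = 0.1958/0.2988 ≈ 0.656.
E_xy > 0, so gas-powered cars and electric cars are substitutes.

0.656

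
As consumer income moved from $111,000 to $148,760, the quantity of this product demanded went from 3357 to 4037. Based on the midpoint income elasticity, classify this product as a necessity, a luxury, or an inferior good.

necessity

%ΔQ = (4037 − 3357)/[(3357+4037)/2] = 680/3697 ≈ 0.1839.
%ΔY = (148,760 − 111,000)/[(111,000+148,760)/2] = 37760/129880 ≈ 0.2907.
E_I = %ΔQ/%ΔY ≈ 0.633.
E_I ∈ (0,1): normal good (necessity).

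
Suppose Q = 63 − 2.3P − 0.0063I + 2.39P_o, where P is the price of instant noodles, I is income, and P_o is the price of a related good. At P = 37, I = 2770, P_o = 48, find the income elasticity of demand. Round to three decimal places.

Q = 63 − 2.3(37) − 0.0063(2770) + 2.39(48) = 63 − 85.1 − 17.451 + 114.72 = 75.169.
∂Q/∂I = −0.0063, so E_I = -0.0063·(2770/75.169) ≈ -0.232.
E_I < 0: inferior good.

-0.232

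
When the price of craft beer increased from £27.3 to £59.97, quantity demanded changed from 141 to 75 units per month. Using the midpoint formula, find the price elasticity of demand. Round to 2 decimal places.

%Δq = (75 − 141)/[(141 + 75)/2] = -66/108 ≈ -0.6111.
%ΔP = (59.97 − 27.3)/[(27.3 + 59.97)/2] = 32.67/43.635 ≈ 0.7487.
Arc elasticity E = %Δq/%ΔP ≈ -0.6111/0.7487 ≈ -0.82.
|E| < 1: demand is inelastic over this range.

-0.82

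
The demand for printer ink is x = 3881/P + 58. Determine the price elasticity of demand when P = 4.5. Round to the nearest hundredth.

At P = 4.5, x = 920.4444.
dx/dP = −3881/P² = −191.6543.
Point elasticity E = (dx/dP)·(P/x) = -191.6543 × 4.5/920.4444 ≈ -0.94.
|E| < 1, so demand is inelastic at this price.

-0.94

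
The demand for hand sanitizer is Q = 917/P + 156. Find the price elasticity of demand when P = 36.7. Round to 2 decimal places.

At P = 36.7, Q = 180.9864.
dQ/dP = −917/P² = −0.6808.
Point elasticity E = (dQ/dP)·(P/Q) = -0.6808 × 36.7/180.9864 ≈ -0.14.
|E| < 1, so demand is inelastic at this price.

-0.14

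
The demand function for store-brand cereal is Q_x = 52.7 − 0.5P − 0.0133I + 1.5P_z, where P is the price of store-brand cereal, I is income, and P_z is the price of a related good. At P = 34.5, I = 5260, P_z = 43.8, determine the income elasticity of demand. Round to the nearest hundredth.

-2.24

Evaluating quantity at (P, I, P_z) gives Q_x = 52.7 − 0.5(34.5) − 0.0133(5260) + 1.5(43.8) = 52.7 − 17.25 − 69.958 + 65.7 = 31.192.
∂Q_x/∂I = −0.0133, so E_I = -0.0133·(5260/31.192) ≈ -2.24.
E_I < 0: inferior good.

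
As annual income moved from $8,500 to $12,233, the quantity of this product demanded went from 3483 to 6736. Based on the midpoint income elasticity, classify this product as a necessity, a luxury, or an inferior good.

luxury

%ΔQ = (6736 − 3483)/[(3483+6736)/2] = 3253/5109.5 ≈ 0.6367.
%ΔI = (12,233 − 8,500)/[(8,500+12,233)/2] = 3733/10366.5 ≈ 0.3601.
E_I = %ΔQ/%ΔI ≈ 1.768.
E_I > 1: normal good (luxury).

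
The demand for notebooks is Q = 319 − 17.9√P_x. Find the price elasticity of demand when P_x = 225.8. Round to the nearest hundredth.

-2.69

At P_x = 225.8, Q = 50.0231.
dQ/dP_x = −17.9/(2√P_x) = −17.9/(2·15.0266).
Point elasticity E = (dQ/dP_x)·(P_x/Q) = -0.5956 × 225.8/50.0231 ≈ -2.69.
|E| > 1, so demand is elastic at this price.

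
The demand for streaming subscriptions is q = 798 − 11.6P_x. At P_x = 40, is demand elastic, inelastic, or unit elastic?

elastic

At P_x = 40, q = 334.
dq/dP_x = −11.6.
Point elasticity E = (dq/dP_x)·(P_x/q) = -11.6 × 40/334 ≈ -1.389.
|E| ≈ 1.389 > 1, so demand is elastic.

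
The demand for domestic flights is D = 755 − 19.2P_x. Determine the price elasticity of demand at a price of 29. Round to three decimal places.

-2.809

At P_x = 29, D = 198.2.
dD/dP_x = −19.2.
Point elasticity E = (dD/dP_x)·(P_x/D) = -19.2 × 29/198.2 ≈ -2.809.
|E| > 1, so demand is elastic at this price.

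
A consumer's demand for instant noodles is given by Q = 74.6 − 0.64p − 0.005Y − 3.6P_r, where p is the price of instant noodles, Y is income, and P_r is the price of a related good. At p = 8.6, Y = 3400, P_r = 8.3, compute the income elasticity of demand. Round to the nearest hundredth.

-0.77

First evaluate Q: 74.6 − 0.64(8.6) − 0.005(3400) − 3.6(8.3) = 74.6 − 5.504 − 17 − 29.88 = 22.216.
∂Q/∂Y = −0.005, so E_I = -0.005·(3400/22.216) ≈ -0.77.
E_I < 0: inferior good.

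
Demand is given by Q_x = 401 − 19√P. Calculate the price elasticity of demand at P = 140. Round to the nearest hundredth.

-0.64

At P = 140, Q_x = 176.189.
dQ_x/dP = −19/(2√P) = −19/(2·11.8322).
Point elasticity E = (dQ_x/dP)·(P/Q_x) = -0.8029 × 140/176.189 ≈ -0.64.
|E| < 1, so demand is inelastic at this price.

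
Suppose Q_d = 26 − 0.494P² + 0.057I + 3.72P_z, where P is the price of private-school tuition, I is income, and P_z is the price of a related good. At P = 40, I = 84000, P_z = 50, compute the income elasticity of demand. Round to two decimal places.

Evaluating quantity at (P, I, P_z) gives Q_d = 26 − 0.494(40)² + 0.057(84000) + 3.72(50) = 26 − 790.4 + 4788 + 186 = 4209.6.
∂Q_d/∂I = +0.057, so E_I = 0.057·(84000/4209.6) ≈ 1.14.
E_I > 1: normal good (luxury).

1.14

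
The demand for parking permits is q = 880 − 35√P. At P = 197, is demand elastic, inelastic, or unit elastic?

At P = 197, q = 388.7516.
dq/dP = −35/(2√P) = −35/(2·14.0357).
Point elasticity E = (dq/dP)·(P/q) = -1.2468 × 197/388.7516 ≈ -0.632.
|E| ≈ 0.632 < 1, so demand is inelastic.

inelastic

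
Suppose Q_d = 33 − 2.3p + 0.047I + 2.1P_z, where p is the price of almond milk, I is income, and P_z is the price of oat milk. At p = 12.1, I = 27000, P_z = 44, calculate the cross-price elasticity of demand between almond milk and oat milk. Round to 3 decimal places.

0.068

First evaluate Q_d: 33 − 2.3(12.1) + 0.047(27000) + 2.1(44) = 33 − 27.83 + 1269 + 92.4 = 1366.57.
∂Q_d/∂P_z = +2.1, so E_xy = 2.1·(44/1366.57) ≈ 0.068.
E_xy > 0: the goods are substitutes.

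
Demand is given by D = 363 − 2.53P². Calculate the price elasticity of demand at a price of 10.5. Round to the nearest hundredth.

-6.64

At P = 10.5, D = 84.0675.
dD/dP = −2·2.53·P = −53.13.
Point elasticity E = (dD/dP)·(P/D) = -53.13 × 10.5/84.0675 ≈ -6.64.
|E| > 1, so demand is elastic at this price.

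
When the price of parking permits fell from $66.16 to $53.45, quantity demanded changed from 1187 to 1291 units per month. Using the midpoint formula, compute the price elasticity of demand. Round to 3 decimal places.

-0.395

%Δq = (1291 − 1187)/[(1187 + 1291)/2] = 104/1239 ≈ 0.0839.
%Δp = (53.45 − 66.16)/[(66.16 + 53.45)/2] = -12.71/59.805 ≈ -0.2125.
Arc elasticity E = %Δq/%Δp ≈ 0.0839/-0.2125 ≈ -0.395.
|E| < 1: demand is inelastic over this range.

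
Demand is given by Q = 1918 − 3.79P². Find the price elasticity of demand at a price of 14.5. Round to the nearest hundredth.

At P = 14.5, Q = 1121.1525.
dQ/dP = −2·3.79·P = −109.91.
Point elasticity E = (dQ/dP)·(P/Q) = -109.91 × 14.5/1121.1525 ≈ -1.42.
|E| > 1, so demand is elastic at this price.

-1.42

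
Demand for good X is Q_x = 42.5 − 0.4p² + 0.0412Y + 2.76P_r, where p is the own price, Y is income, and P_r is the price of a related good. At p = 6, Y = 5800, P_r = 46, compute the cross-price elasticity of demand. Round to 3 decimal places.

0.322

Evaluating quantity at (p, Y, P_r) gives Q_x = 42.5 − 0.4(6)² + 0.0412(5800) + 2.76(46) = 42.5 − 14.4 + 238.96 + 126.96 = 394.02.
∂Q_x/∂P_r = +2.76, so E_xy = 2.76·(46/394.02) ≈ 0.322.
E_xy > 0: the goods are substitutes.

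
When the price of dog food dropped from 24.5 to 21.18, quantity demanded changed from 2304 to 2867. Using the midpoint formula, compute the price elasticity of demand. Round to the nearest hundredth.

-1.50

%Δq = (2867 − 2304)/[(2304 + 2867)/2] = 563/2585.5 ≈ 0.2178.
%Δp = (21.18 − 24.5)/[(24.5 + 21.18)/2] = -3.32/22.84 ≈ -0.1454.
Arc elasticity E = %Δq/%Δp ≈ 0.2178/-0.1454 ≈ -1.50.
|E| > 1: demand is elastic over this range.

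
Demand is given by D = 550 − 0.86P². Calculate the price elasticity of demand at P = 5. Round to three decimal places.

-0.081

At P = 5, D = 528.5.
dD/dP = −2·0.86·P = −8.6.
Point elasticity E = (dD/dP)·(P/D) = -8.6 × 5/528.5 ≈ -0.081.
|E| < 1, so demand is inelastic at this price.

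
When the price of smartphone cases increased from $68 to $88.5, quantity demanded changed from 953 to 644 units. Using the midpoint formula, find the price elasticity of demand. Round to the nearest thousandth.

-1.477

%ΔQ = (644 − 953)/[(953 + 644)/2] = -309/798.5 ≈ -0.3870.
%Δp = (88.5 − 68)/[(68 + 88.5)/2] = 20.5/78.25 ≈ 0.2620.
Arc elasticity E = %ΔQ/%Δp ≈ -0.3870/0.2620 ≈ -1.477.
|E| > 1: demand is elastic over this range.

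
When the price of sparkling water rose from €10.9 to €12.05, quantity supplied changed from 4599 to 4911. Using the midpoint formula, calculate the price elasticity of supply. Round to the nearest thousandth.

0.655

%ΔQ = (4911 − 4599)/[(4599 + 4911)/2] = 312/4755 ≈ 0.0656.
%Δp = (12.05 − 10.9)/[(10.9 + 12.05)/2] = 1.15/11.475 ≈ 0.1002.
Arc elasticity E = %ΔQ/%Δp ≈ 0.0656/0.1002 ≈ 0.655.
|E| < 1: supply is inelastic over this range.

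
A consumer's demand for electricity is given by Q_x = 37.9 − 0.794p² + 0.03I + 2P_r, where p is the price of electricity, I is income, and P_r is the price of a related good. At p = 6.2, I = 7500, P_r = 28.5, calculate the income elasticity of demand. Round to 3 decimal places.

0.778

First evaluate Q_x: 37.9 − 0.794(6.2)² + 0.03(7500) + 2(28.5) = 37.9 − 30.5214 + 225 + 57 = 289.3786.
∂Q_x/∂I = +0.03, so E_I = 0.03·(7500/289.3786) ≈ 0.778.
E_I ∈ (0,1): normal good (necessity).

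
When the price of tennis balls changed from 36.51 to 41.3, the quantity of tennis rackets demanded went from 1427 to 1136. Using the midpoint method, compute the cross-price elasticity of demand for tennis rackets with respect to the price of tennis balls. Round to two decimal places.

%ΔQ_x = (1136 − 1427)/[(1427+1136)/2] = -291/1281.5 ≈ -0.2271.
%ΔP_y = (41.3 − 36.51)/[(36.51+41.3)/2] ≈ 0.1231.
E_xy = -0.2271/0.1231 ≈ -1.84.
E_xy < 0, so tennis rackets and tennis balls are complements.

-1.84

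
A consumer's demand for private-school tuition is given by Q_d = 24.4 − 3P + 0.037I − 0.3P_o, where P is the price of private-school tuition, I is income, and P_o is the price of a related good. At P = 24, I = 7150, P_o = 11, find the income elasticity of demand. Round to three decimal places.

1.238

Substituting, Q_d = 24.4 − 3(24) + 0.037(7150) − 0.3(11) = 24.4 − 72 + 264.55 − 3.3 = 213.65.
∂Q_d/∂I = +0.037, so E_I = 0.037·(7150/213.65) ≈ 1.238.
E_I > 1: normal good (luxury).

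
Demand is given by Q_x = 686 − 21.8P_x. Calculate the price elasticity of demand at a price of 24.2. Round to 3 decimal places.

At P_x = 24.2, Q_x = 158.44.
dQ_x/dP_x = −21.8.
Point elasticity E = (dQ_x/dP_x)·(P_x/Q_x) = -21.8 × 24.2/158.44 ≈ -3.330.
|E| > 1, so demand is elastic at this price.

-3.330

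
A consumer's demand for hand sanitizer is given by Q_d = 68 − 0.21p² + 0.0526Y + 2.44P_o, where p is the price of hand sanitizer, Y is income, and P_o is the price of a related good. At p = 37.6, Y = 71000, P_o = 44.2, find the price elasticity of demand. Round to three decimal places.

-0.164

First evaluate Q_d: 68 − 0.21(37.6)² + 0.0526(71000) + 2.44(44.2) = 68 − 296.8896 + 3734.6 + 107.848 = 3613.5584.
∂Q_d/∂p = −2·0.21·p = -15.792, so E_p = -15.792·(37.6/3613.5584) ≈ -0.164.
|E_p| < 1: demand is inelastic.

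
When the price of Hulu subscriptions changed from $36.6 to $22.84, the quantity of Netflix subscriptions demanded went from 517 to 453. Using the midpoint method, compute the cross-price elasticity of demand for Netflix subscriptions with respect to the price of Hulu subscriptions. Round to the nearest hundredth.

0.29

%ΔQ_x = (453 − 517)/[(517+453)/2] = -64/485 ≈ -0.1320.
%ΔP_y = (22.84 − 36.6)/[(36.6+22.84)/2] ≈ -0.4630.
E_xy = -0.1320/-0.4630 ≈ 0.29.
E_xy > 0, so Netflix subscriptions and Hulu subscriptions are substitutes.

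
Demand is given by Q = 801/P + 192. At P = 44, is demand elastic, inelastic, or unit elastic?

At P = 44, Q = 210.2045.
dQ/dP = −801/P² = −0.4137.
Point elasticity E = (dQ/dP)·(P/Q) = -0.4137 × 44/210.2045 ≈ -0.087.
|E| ≈ 0.087 < 1, so demand is inelastic.

inelastic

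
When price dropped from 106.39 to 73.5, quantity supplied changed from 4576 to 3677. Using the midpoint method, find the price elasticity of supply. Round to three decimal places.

%ΔQ = (3677 − 4576)/[(4576 + 3677)/2] = -899/4126.5 ≈ -0.2179.
%Δp = (73.5 − 106.39)/[(106.39 + 73.5)/2] = -32.89/89.945 ≈ -0.3657.
Arc elasticity E = %ΔQ/%Δp ≈ -0.2179/-0.3657 ≈ 0.596.
|E| < 1: supply is inelastic over this range.

0.596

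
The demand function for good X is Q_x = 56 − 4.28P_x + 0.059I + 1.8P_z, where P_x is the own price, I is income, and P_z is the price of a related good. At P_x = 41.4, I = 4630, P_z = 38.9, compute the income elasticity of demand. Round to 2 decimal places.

Q_x = 56 − 4.28(41.4) + 0.059(4630) + 1.8(38.9) = 56 − 177.192 + 273.17 + 70.02 = 221.998.
∂Q_x/∂I = +0.059, so E_I = 0.059·(4630/221.998) ≈ 1.23.
E_I > 1: normal good (luxury).

1.23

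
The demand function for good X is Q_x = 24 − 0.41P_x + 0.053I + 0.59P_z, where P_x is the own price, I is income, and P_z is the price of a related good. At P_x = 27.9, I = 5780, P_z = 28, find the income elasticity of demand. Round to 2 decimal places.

First evaluate Q_x: 24 − 0.41(27.9) + 0.053(5780) + 0.59(28) = 24 − 11.439 + 306.34 + 16.52 = 335.421.
∂Q_x/∂I = +0.053, so E_I = 0.053·(5780/335.421) ≈ 0.91.
E_I ∈ (0,1): normal good (necessity).

0.91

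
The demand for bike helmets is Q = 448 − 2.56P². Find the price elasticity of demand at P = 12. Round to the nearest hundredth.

At P = 12, Q = 79.36.
dQ/dP = −2·2.56·P = −61.44.
Point elasticity E = (dQ/dP)·(P/Q) = -61.44 × 12/79.36 ≈ -9.29.
|E| > 1, so demand is elastic at this price.

-9.29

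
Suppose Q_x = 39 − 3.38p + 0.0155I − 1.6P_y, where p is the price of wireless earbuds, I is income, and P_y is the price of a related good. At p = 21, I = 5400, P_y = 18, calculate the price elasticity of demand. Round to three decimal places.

-3.097

At the given point, Q_x = 39 − 3.38(21) + 0.0155(5400) − 1.6(18) = 39 − 70.98 + 83.7 − 28.8 = 22.92.
∂Q_x/∂p = −3.38, so E_p = (−3.38)·(21/22.92) ≈ -3.097.
|E_p| > 1: demand is elastic.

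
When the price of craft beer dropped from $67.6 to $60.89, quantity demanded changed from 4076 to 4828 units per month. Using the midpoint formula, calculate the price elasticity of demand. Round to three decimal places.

-1.617

%Δq = (4828 − 4076)/[(4076 + 4828)/2] = 752/4452 ≈ 0.1689.
%ΔP = (60.89 − 67.6)/[(67.6 + 60.89)/2] = -6.71/64.245 ≈ -0.1044.
Arc elasticity E = %Δq/%ΔP ≈ 0.1689/-0.1044 ≈ -1.617.
|E| > 1: demand is elastic over this range.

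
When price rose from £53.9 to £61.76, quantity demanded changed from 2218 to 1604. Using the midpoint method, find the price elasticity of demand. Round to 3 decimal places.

%Δq = (1604 − 2218)/[(2218 + 1604)/2] = -614/1911 ≈ -0.3213.
%ΔP = (61.76 − 53.9)/[(53.9 + 61.76)/2] = 7.86/57.83 ≈ 0.1359.
Arc elasticity E = %Δq/%ΔP ≈ -0.3213/0.1359 ≈ -2.364.
|E| > 1: demand is elastic over this range.

-2.364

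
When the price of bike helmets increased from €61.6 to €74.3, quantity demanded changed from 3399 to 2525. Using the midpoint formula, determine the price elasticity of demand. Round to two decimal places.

-1.58

%ΔQ = (2525 − 3399)/[(3399 + 2525)/2] = -874/2962 ≈ -0.2951.
%Δp = (74.3 − 61.6)/[(61.6 + 74.3)/2] = 12.7/67.95 ≈ 0.1869.
Arc elasticity E = %ΔQ/%Δp ≈ -0.2951/0.1869 ≈ -1.58.
|E| > 1: demand is elastic over this range.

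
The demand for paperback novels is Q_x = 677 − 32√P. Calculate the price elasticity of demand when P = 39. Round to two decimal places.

At P = 39, Q_x = 477.1601.
dQ_x/dP = −32/(2√P) = −32/(2·6.245).
Point elasticity E = (dQ_x/dP)·(P/Q_x) = -2.5621 × 39/477.1601 ≈ -0.21.
|E| < 1, so demand is inelastic at this price.

-0.21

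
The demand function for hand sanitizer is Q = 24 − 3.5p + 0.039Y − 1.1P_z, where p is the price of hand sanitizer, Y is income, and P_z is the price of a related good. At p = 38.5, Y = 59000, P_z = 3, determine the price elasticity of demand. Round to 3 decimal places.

Substituting, Q = 24 − 3.5(38.5) + 0.039(59000) − 1.1(3) = 24 − 134.75 + 2301 − 3.3 = 2186.95.
∂Q/∂p = −3.5, so E_p = (−3.5)·(38.5/2186.95) ≈ -0.062.
|E_p| < 1: demand is inelastic.

-0.062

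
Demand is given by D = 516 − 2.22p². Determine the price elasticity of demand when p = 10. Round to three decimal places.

At p = 10, D = 294.
dD/dp = −2·2.22·p = −44.4.
Point elasticity E = (dD/dp)·(p/D) = -44.4 × 10/294 ≈ -1.510.
|E| > 1, so demand is elastic at this price.

-1.510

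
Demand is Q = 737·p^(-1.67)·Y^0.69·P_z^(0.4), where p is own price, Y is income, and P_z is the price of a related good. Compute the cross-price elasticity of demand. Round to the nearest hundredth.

For a Cobb–Douglas (constant-elasticity) form Q = A·P_z^α·…, the elasticity with respect to P_z equals the exponent α at every point.
Here the exponent on P_z is 0.4, so the cross-price elasticity of demand is 0.40.

0.40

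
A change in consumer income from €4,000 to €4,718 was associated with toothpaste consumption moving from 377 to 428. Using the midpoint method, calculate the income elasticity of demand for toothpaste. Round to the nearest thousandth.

%ΔQ = (428 − 377)/[(377+428)/2] = 51/402.5 ≈ 0.1267.
%ΔI = (4,718 − 4,000)/[(4,000+4,718)/2] = 718/4359 ≈ 0.1647.
E_I = %ΔQ/%ΔI ≈ 0.769.
E_I ∈ (0,1): normal good (necessity).

0.769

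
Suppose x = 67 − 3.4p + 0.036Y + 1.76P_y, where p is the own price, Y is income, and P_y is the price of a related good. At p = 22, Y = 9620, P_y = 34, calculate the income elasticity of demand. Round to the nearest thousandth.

0.869

x = 67 − 3.4(22) + 0.036(9620) + 1.76(34) = 67 − 74.8 + 346.32 + 59.84 = 398.36.
∂x/∂Y = +0.036, so E_I = 0.036·(9620/398.36) ≈ 0.869.
E_I ∈ (0,1): normal good (necessity).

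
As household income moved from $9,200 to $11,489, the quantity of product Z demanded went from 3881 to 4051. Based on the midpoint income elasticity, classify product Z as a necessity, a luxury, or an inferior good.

%ΔQ = (4051 − 3881)/[(3881+4051)/2] = 170/3966 ≈ 0.0429.
%ΔI = (11,489 − 9,200)/[(9,200+11,489)/2] = 2289/10344.5 ≈ 0.2213.
E_I = %ΔQ/%ΔI ≈ 0.194.
E_I ∈ (0,1): normal good (necessity).

necessity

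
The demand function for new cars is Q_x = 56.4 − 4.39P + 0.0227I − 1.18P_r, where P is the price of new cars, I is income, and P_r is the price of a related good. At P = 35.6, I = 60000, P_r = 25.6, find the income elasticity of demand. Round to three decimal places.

1.106

First evaluate Q_x: 56.4 − 4.39(35.6) + 0.0227(60000) − 1.18(25.6) = 56.4 − 156.284 + 1362 − 30.208 = 1231.908.
∂Q_x/∂I = +0.0227, so E_I = 0.0227·(60000/1231.908) ≈ 1.106.
E_I > 1: normal good (luxury).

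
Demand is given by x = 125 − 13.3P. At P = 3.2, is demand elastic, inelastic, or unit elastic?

At P = 3.2, x = 82.44.
dx/dP = −13.3.
Point elasticity E = (dx/dP)·(P/x) = -13.3 × 3.2/82.44 ≈ -0.516.
|E| ≈ 0.516 < 1, so demand is inelastic.

inelastic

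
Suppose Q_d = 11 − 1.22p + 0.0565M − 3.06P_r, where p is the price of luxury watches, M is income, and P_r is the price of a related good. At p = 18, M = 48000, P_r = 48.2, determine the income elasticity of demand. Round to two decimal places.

1.06

Evaluating quantity at (p, M, P_r) gives Q_d = 11 − 1.22(18) + 0.0565(48000) − 3.06(48.2) = 11 − 21.96 + 2712 − 147.492 = 2553.548.
∂Q_d/∂M = +0.0565, so E_I = 0.0565·(48000/2553.548) ≈ 1.06.
E_I > 1: normal good (luxury).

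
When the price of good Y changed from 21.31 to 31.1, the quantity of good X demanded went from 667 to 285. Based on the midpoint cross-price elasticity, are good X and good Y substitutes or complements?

complements

%ΔQ_x = (285 − 667)/[(667+285)/2] = -382/476 ≈ -0.8025.
%ΔP_y = (31.1 − 21.31)/[(21.31+31.1)/2] ≈ 0.3736.
E_xy = -0.8025/0.3736 ≈ -2.148.
E_xy < 0, so the goods are complements.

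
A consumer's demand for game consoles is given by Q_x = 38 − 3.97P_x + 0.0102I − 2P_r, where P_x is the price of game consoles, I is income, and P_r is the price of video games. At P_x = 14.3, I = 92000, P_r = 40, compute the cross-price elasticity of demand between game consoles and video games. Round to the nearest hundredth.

-0.10

First evaluate Q_x: 38 − 3.97(14.3) + 0.0102(92000) − 2(40) = 38 − 56.771 + 938.4 − 80 = 839.629.
∂Q_x/∂P_r = −2, so E_xy = -2·(40/839.629) ≈ -0.10.
E_xy < 0: the goods are complements.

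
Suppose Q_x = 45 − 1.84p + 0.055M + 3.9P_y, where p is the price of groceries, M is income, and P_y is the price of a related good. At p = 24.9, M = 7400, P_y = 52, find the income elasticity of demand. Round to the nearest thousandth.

First evaluate Q_x: 45 − 1.84(24.9) + 0.055(7400) + 3.9(52) = 45 − 45.816 + 407 + 202.8 = 608.984.
∂Q_x/∂M = +0.055, so E_I = 0.055·(7400/608.984) ≈ 0.668.
E_I ∈ (0,1): normal good (necessity).

0.668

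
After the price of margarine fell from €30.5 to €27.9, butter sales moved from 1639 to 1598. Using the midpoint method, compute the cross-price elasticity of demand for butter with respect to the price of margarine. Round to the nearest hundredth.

0.28

%ΔQ_x = (1598 − 1639)/[(1639+1598)/2] = -41/1618.5 ≈ -0.0253.
%ΔP_y = (27.9 − 30.5)/[(30.5+27.9)/2] ≈ -0.0890.
E_xy = -0.0253/-0.0890 ≈ 0.28.
E_xy > 0, so butter and margarine are substitutes.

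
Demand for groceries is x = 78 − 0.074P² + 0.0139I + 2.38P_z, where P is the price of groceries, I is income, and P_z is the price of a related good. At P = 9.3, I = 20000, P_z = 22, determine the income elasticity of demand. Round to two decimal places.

Substituting, x = 78 − 0.074(9.3)² + 0.0139(20000) + 2.38(22) = 78 − 6.4003 + 278 + 52.36 = 401.9597.
∂x/∂I = +0.0139, so E_I = 0.0139·(20000/401.9597) ≈ 0.69.
E_I ∈ (0,1): normal good (necessity).

0.69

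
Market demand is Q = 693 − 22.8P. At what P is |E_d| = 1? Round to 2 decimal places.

For linear demand Q = a − bP, E = −bP/(a − bP). |E| = 1 ⇒ bP = a − bP ⇒ P = a/(2b).
P = 693/(2·22.8) ≈ 15.20.

15.20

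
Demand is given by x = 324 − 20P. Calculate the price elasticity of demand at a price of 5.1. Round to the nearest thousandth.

At P = 5.1, x = 222.
dx/dP = −20.
Point elasticity E = (dx/dP)·(P/x) = -20 × 5.1/222 ≈ -0.459.
|E| < 1, so demand is inelastic at this price.

-0.459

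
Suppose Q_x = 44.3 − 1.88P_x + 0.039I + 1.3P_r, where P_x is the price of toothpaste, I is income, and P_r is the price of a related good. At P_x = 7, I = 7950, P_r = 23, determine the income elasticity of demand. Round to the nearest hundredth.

Evaluating quantity at (P_x, I, P_r) gives Q_x = 44.3 − 1.88(7) + 0.039(7950) + 1.3(23) = 44.3 − 13.16 + 310.05 + 29.9 = 371.09.
∂Q_x/∂I = +0.039, so E_I = 0.039·(7950/371.09) ≈ 0.84.
E_I ∈ (0,1): normal good (necessity).

0.84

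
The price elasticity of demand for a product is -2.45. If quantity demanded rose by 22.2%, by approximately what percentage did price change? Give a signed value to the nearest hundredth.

-9.06

%ΔQ ≈ E × %ΔP ⇒ %ΔP = %ΔQ / E = (22.2%)/(-2.45) ≈ -9.06%.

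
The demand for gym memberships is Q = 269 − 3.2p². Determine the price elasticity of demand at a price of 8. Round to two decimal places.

At p = 8, Q = 64.2.
dQ/dp = −2·3.2·p = −51.2.
Point elasticity E = (dQ/dp)·(p/Q) = -51.2 × 8/64.2 ≈ -6.38.
|E| > 1, so demand is elastic at this price.

-6.38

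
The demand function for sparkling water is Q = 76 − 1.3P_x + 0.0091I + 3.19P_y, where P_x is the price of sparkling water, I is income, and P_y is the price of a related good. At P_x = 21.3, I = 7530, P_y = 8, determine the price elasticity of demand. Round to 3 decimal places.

-0.195

First evaluate Q: 76 − 1.3(21.3) + 0.0091(7530) + 3.19(8) = 76 − 27.69 + 68.523 + 25.52 = 142.353.
∂Q/∂P_x = −1.3, so E_p = (−1.3)·(21.3/142.353) ≈ -0.195.
|E_p| < 1: demand is inelastic.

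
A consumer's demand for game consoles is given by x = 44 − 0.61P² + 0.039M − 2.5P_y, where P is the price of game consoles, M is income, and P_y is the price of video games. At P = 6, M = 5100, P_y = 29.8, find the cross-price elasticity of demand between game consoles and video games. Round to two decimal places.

-0.51

At the given point, x = 44 − 0.61(6)² + 0.039(5100) − 2.5(29.8) = 44 − 21.96 + 198.9 − 74.5 = 146.44.
∂x/∂P_y = −2.5, so E_xy = -2.5·(29.8/146.44) ≈ -0.51.
E_xy < 0: the goods are complements.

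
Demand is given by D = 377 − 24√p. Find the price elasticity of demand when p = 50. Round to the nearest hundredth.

-0.41

At p = 50, D = 207.2944.
dD/dp = −24/(2√p) = −24/(2·7.0711).
Point elasticity E = (dD/dp)·(p/D) = -1.6971 × 50/207.2944 ≈ -0.41.
|E| < 1, so demand is inelastic at this price.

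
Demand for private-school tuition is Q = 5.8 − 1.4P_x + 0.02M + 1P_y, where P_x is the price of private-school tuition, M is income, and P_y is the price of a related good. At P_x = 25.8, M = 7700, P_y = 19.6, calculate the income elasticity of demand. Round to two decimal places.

First evaluate Q: 5.8 − 1.4(25.8) + 0.02(7700) + 1(19.6) = 5.8 − 36.12 + 154 + 19.6 = 143.28.
∂Q/∂M = +0.02, so E_I = 0.02·(7700/143.28) ≈ 1.07.
E_I > 1: normal good (luxury).

1.07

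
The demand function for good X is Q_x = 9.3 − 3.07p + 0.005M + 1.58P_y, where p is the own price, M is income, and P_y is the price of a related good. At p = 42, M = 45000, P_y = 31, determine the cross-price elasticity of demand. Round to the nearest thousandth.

Q_x = 9.3 − 3.07(42) + 0.005(45000) + 1.58(31) = 9.3 − 128.94 + 225 + 48.98 = 154.34.
∂Q_x/∂P_y = +1.58, so E_xy = 1.58·(31/154.34) ≈ 0.317.
E_xy > 0: the goods are substitutes.

0.317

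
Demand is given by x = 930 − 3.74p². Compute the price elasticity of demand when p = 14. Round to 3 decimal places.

At p = 14, x = 196.96.
dx/dp = −2·3.74·p = −104.72.
Point elasticity E = (dx/dp)·(p/x) = -104.72 × 14/196.96 ≈ -7.444.
|E| > 1, so demand is elastic at this price.

-7.444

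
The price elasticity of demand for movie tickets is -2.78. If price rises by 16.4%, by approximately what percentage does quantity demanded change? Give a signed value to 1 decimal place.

%ΔQ ≈ E × %ΔP = (-2.78) × (16.4%) ≈ -45.6%.

-45.6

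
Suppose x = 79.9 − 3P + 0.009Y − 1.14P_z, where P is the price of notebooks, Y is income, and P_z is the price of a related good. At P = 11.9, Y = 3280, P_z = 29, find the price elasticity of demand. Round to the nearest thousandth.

Substituting, x = 79.9 − 3(11.9) + 0.009(3280) − 1.14(29) = 79.9 − 35.7 + 29.52 − 33.06 = 40.66.
∂x/∂P = −3, so E_p = (−3)·(11.9/40.66) ≈ -0.878.
|E_p| < 1: demand is inelastic.

-0.878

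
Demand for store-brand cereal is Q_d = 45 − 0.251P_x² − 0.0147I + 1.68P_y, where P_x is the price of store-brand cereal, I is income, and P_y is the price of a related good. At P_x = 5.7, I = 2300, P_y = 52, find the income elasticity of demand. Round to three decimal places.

-0.374

At the given point, Q_d = 45 − 0.251(5.7)² − 0.0147(2300) + 1.68(52) = 45 − 8.155 − 33.81 + 87.36 = 90.395.
∂Q_d/∂I = −0.0147, so E_I = -0.0147·(2300/90.395) ≈ -0.374.
E_I < 0: inferior good.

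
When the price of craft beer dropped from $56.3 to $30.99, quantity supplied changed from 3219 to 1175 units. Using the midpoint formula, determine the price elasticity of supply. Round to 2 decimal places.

1.60

%ΔQ = (1175 − 3219)/[(3219 + 1175)/2] = -2044/2197 ≈ -0.9304.
%Δp = (30.99 − 56.3)/[(56.3 + 30.99)/2] = -25.31/43.645 ≈ -0.5799.
Arc elasticity E = %ΔQ/%Δp ≈ -0.9304/-0.5799 ≈ 1.60.
|E| > 1: supply is elastic over this range.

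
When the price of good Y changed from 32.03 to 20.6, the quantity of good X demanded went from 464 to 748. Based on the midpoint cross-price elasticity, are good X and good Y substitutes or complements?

complements

%ΔQ_x = (748 − 464)/[(464+748)/2] = 284/606 ≈ 0.4686.
%ΔP_y = (20.6 − 32.03)/[(32.03+20.6)/2] ≈ -0.4344.
E_xy = 0.4686/-0.4344 ≈ -1.079.
E_xy < 0, so the goods are complements.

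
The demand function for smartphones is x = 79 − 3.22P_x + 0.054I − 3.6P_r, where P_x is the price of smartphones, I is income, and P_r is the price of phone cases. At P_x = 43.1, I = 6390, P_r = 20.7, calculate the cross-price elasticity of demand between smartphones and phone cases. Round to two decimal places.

First evaluate x: 79 − 3.22(43.1) + 0.054(6390) − 3.6(20.7) = 79 − 138.782 + 345.06 − 74.52 = 210.758.
∂x/∂P_r = −3.6, so E_xy = -3.6·(20.7/210.758) ≈ -0.35.
E_xy < 0: the goods are complements.

-0.35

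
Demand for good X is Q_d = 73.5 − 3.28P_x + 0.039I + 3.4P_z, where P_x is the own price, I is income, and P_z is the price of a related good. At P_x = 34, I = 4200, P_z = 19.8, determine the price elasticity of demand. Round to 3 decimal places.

-0.578

Q_d = 73.5 − 3.28(34) + 0.039(4200) + 3.4(19.8) = 73.5 − 111.52 + 163.8 + 67.32 = 193.1.
∂Q_d/∂P_x = −3.28, so E_p = (−3.28)·(34/193.1) ≈ -0.578.
|E_p| < 1: demand is inelastic.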